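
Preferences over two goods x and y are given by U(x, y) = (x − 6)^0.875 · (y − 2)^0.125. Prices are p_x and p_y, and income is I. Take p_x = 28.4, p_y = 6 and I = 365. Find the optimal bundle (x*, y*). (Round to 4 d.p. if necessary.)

This is Cobb-Douglas in (x−6, y−2): tangency gives 0.875·p_y·(y−2) = 0.125·p_x·(x−6).
After buying the subsistence bundle (6, 2), a share 0.875 of the remaining income goes to x: x* = 6 + 0.875·(I − 6p_x − 2p_y)/p_x.
Discretionary income = 365 − 6·28.4 − 2·6 = 182.6; x* = 6 + 0.875·182.6/28.4 = 11.6259; y* = 2 + 0.125·182.6/6 = 5.8042.

x* = 11.6259, y* = 5.8042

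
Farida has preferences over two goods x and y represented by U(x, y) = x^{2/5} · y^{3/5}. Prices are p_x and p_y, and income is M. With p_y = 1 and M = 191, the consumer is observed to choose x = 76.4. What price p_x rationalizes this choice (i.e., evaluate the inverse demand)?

MU_x/MU_y = (0.4·y)/(0.6·x); tangency sets this equal to p_x/p_y.
Rearranging, p_y·y = (3/2)·p_x·x. Substituting into the budget gives p_x·x·(1 + (3/2)) = M.
Demand: x*(p_x,p_y,M) = 0.4·M/p_x and y* = 0.6·M/p_y.
Set x* = 76.4 in the demand function and solve for p_x: p_x = 1.

p_x = 1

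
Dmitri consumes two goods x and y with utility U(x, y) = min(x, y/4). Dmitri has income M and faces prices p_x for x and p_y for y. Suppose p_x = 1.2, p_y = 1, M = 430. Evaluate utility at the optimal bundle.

With perfect complements, no substitution: consume in ratio x:y = 1:4.
Budget: p_x·x + p_y·4·x = M, so (p_x + 4·p_y)·x = M.
Demand: x*(p_x,p_y,M) = M/(p_x + 4·p_y), y* = 4·M/(p_x + 4·p_y).
Here 1.2 + 4·1 = 5.2, giving x* = 82.6923 and y* = 330.7692.
Utility at the optimum: U(82.6923, 330.7692) = 82.6923.

V = 82.6923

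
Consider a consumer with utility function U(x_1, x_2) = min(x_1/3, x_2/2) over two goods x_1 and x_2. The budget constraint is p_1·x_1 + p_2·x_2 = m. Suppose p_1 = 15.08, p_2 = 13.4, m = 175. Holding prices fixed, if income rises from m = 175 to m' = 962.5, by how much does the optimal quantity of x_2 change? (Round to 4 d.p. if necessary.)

Δx_2* = 21.8629

With perfect complements, no substitution: consume in ratio x_1:x_2 = 3:2.
Budget: p_1·x_1 + p_2·(2/3)·x_1 = m, so (3·p_1 + 2·p_2)·x_1 = 3·m.
Demand: x_1*(p_1,p_2,m) = 3·m/(3·p_1 + 2·p_2), x_2* = 2·m/(3·p_1 + 2·p_2).
Here 3·15.08 + 2·13.4 = 72.04, giving x_2* = 4.8584.
At m' = 962.5: x_2* = 26.7213. Change: 26.7213 − 4.8584 = 21.8629.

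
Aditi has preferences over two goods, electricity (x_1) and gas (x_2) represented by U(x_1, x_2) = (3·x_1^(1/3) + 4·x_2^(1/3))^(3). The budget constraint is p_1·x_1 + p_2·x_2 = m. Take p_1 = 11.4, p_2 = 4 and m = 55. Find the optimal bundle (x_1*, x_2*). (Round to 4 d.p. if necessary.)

x_1* = 1.3405, x_2* = 9.9296

Numerically x_2/x_1 = 7.407564, so x_1* = 55/(11.4 + 4·7.407564) = 1.3405 and x_2* = 7.407564·1.3405 = 9.9296.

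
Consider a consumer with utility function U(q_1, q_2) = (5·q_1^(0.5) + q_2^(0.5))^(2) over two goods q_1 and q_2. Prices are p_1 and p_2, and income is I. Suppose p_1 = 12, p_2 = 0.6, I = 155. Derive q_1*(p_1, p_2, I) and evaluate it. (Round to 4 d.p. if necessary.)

q_1* = 7.1759

MRS = MU_q_1/MU_q_2 = 5·(q_2/q_1)^(0.5). Set equal to p_1/p_2.
Hence q_2/q_1 = ((1/5)·p_1/p_2)^(1/(0.5)), i.e. raised to the 2 power.
With the ratio pinned down, the budget gives q_1* = I/(p_1 + p_2·(q_2/q_1)) and q_2* = (q_2/q_1)·q_1*.
Numerically q_2/q_1 = 16, so q_1* = 155/(12 + 0.6·16) = 7.1759.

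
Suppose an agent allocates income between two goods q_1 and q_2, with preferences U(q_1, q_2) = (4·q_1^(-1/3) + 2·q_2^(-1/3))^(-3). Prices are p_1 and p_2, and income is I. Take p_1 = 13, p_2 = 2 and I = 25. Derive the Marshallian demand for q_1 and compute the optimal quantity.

q_1* = 1.4013

MRS = MU_q_1/MU_q_2 = 2·(q_2/q_1)^(4/3). Set equal to p_1/p_2.
Solve for the ratio: q_2/q_1 = [(1/2)·p_1/p_2]^(0.75).
Substitute q_2 = (q_2/q_1)·q_1 into the budget: q_1* = I/(p_1 + p_2·(q_2/q_1)).
Numerically q_2/q_1 = 2.420541, so q_1* = 25/(13 + 2·2.420541) = 1.4013.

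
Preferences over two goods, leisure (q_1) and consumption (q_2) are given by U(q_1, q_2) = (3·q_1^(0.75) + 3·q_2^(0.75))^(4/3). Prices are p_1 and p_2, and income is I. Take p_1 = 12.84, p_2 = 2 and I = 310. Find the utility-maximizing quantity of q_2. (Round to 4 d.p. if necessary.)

MRS = MU_q_1/MU_q_2 = (q_2/q_1)^(0.25). Set equal to p_1/p_2.
Hence q_2/q_1 = (p_1/p_2)^(1/(0.25)), i.e. raised to the 4 power.
Substitute q_2 = (q_2/q_1)·q_1 into the budget: q_1* = I/(p_1 + p_2·(q_2/q_1)).
Numerically q_2/q_1 = 1698.791629, so q_1* = 310/(12.84 + 2·1698.791629) = 0.0909 and q_2* = 1698.791629·0.0909 = 154.4164.

q_2* = 154.4164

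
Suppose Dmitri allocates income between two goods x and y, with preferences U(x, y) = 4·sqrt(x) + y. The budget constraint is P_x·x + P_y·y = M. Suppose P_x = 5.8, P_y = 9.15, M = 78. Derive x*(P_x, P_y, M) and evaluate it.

Set MRS = P_x/P_y: 2·x^(−1/2) = P_x/P_y.
Thus x* = (2·P_y/P_x)² — independent of M — with the rest of income spent on y.
Plugging in: x* = (2·9.15/5.8)² = 9.9551.

x* = 9.9551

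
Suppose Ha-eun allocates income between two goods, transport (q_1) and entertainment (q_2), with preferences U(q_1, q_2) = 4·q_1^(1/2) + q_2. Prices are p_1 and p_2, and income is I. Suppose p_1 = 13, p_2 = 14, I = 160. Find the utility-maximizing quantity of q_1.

Thus q_1* = (2·p_2/p_1)² — independent of I — with the rest of income spent on q_2.
Plugging in: q_1* = (2·14/13)² = 4.6391.

q_1* = 4.6391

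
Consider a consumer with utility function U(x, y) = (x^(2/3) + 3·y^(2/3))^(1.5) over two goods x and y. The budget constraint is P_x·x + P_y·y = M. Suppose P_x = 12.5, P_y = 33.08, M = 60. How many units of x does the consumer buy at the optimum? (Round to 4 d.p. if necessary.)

x* = 0.9886

MRS = MU_x/MU_y = (1/3)·(y/x)^(1/3). Set equal to P_x/P_y.
Hence y/x = (3·P_x/P_y)^(1/(1/3)), i.e. raised to the 3 power.
With the ratio pinned down, the budget gives x* = M/(P_x + P_y·(y/x)) and y* = (y/x)·x*.
Numerically y/x = 1.456791, so x* = 60/(12.5 + 33.08·1.456791) = 0.9886.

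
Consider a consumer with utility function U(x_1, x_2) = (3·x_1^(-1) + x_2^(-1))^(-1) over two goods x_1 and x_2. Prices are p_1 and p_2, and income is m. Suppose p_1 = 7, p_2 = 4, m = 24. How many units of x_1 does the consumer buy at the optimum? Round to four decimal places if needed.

x_1* = 2.3869

MRS = MU_x_1/MU_x_2 = 3·(x_2/x_1)^(2). Set equal to p_1/p_2.
Hence x_2/x_1 = ((1/3)·p_1/p_2)^(1/(2)), i.e. raised to the 0.5 power.
Substitute x_2 = (x_2/x_1)·x_1 into the budget: x_1* = m/(p_1 + p_2·(x_2/x_1)).
Numerically x_2/x_1 = 0.763763, so x_1* = 24/(7 + 4·0.763763) = 2.3869.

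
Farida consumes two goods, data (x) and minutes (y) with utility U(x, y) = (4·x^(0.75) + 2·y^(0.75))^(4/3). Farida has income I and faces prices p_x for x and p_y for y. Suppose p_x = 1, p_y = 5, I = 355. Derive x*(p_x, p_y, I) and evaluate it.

x* = 354.8226

From the CES first-order condition, 2·(y/x)^(0.25) = p_x/p_y.
Solve for the ratio: y/x = [(1/2)·p_x/p_y]^(4).
With the ratio pinned down, the budget gives x* = I/(p_x + p_y·(y/x)) and y* = (y/x)·x*.
Numerically y/x = 0.0001, so x* = 355/(1 + 5·0.0001) = 354.8226.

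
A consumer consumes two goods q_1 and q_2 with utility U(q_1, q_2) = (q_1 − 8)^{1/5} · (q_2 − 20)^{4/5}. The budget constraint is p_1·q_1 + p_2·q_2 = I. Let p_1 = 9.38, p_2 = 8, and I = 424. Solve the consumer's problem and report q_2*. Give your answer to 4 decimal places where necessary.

q_2* = 38.896

Let q_1' = q_1−8, q_2' = q_2−20. MRS = (1/4)·q_2'/q_1' = p_1/p_2.
Substituting into the budget: q_1* = 8 + 0.2·(I − 8·p_1 − 20·p_2)/p_1, and q_2* = 20 + 0.8·(…)/p_2.
Discretionary income = 424 − 8·9.38 − 20·8 = 188.96; q_2* = 20 + 0.8·188.96/8 = 38.896.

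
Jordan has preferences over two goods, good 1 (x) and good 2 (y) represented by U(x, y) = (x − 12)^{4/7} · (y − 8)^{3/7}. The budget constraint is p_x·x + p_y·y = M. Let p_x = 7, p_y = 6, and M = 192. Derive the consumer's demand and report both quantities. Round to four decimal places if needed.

x* = 16.898, y* = 12.2857

MRS = (4/3)·(y−8)/(x−12). Tangency with p_x/p_y gives y−8 = (3/4)·(p_x/p_y)·(x−12).
After buying the subsistence bundle (12, 8), a share 4/7 of the remaining income goes to x: x* = 12 + 4/7·(M − 12p_x − 8p_y)/p_x.
Discretionary income = 192 − 12·7 − 8·6 = 60; x* = 12 + 4/7·60/7 = 16.898; y* = 8 + 3/7·60/6 = 12.2857.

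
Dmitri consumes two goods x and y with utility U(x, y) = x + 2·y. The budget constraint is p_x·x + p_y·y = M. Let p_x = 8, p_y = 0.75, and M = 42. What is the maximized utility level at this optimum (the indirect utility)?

Linear utility — the consumer picks whichever good has higher MU/price: 1/8 = 0.125 vs 2/0.75 = 2.6667.
y gives more utility per dollar, so spend all income on y: y* = M/p_y, x* = 0.
Numerically: x* = 0, y* = 56.
Utility at the optimum: U(0, 56) = 112.

V = 112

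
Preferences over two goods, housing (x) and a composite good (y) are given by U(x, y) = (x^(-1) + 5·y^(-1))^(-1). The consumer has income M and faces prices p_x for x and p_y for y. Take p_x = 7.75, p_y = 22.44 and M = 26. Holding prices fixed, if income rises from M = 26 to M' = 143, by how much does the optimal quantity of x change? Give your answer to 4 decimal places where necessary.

Δx* = 3.1419

With the ratio pinned down, the budget gives x* = M/(p_x + p_y·(y/x)) and y* = (y/x)·x*.
Numerically y/x = 1.314088, so x* = 26/(7.75 + 22.44·1.314088) = 0.6982.
At M' = 143: x* = 3.8401. Change: 3.8401 − 0.6982 = 3.1419.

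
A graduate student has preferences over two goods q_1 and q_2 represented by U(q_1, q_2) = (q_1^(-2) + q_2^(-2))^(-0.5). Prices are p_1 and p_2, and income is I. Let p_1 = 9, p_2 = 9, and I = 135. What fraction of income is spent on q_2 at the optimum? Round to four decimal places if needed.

share on q_2 = 0.5

With the ratio pinned down, the budget gives q_1* = I/(p_1 + p_2·(q_2/q_1)) and q_2* = (q_2/q_1)·q_1*.
Numerically q_2/q_1 = 1, so q_1* = 135/(9 + 9·1) = 7.5 and q_2* = 1·7.5 = 7.5.
Expenditure on q_2: 9·7.5 = 67.5; share = 0.5.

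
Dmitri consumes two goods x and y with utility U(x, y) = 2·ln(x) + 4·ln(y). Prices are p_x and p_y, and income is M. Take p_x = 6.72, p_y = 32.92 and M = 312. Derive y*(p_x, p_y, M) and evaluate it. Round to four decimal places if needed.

At p_x=6.72, p_y=32.92, M=312: y* = 2/3·312/32.92 = 6.3183.

y* = 6.3183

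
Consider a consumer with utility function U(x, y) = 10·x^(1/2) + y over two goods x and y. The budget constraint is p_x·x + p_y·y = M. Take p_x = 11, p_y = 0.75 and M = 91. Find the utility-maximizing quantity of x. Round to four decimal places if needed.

Plugging in: x* = (5·0.75/11)² = 0.1162.

x* = 0.1162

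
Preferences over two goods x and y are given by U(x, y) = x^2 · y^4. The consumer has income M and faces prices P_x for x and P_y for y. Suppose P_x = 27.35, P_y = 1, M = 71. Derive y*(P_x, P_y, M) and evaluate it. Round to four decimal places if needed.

Demand: x*(P_x,P_y,M) = 1/3·M/P_x and y* = 2/3·M/P_y.
At P_x=27.35, P_y=1, M=71: y* = 2/3·71/1 = 47.3333.

y* = 47.3333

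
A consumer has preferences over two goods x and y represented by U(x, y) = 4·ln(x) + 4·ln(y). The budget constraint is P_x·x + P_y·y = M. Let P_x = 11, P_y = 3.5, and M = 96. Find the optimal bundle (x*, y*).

x* = 4.3636, y* = 13.7143

Tangency: MRS = y/x = P_x/P_y.
So 4·P_y·y = 4·P_x·x; combined with the budget, a share 0.5 of income goes to x.
Demand: x*(P_x,P_y,M) = 0.5·M/P_x and y* = 0.5·M/P_y.
At P_x=11, P_y=3.5, M=96: x* = 0.5·96/11 = 4.3636, y* = 13.7143.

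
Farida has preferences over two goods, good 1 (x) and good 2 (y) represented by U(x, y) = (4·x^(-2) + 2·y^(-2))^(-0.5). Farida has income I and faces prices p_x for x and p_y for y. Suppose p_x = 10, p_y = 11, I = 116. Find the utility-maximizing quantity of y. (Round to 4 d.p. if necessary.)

y* = 4.8321

MU_x ∝ 4·x^(-3), MU_y ∝ 2·y^(-3), so MRS = 2·(y/x)^(3) = p_x/p_y.
Hence y/x = ((1/2)·p_x/p_y)^(1/(3)), i.e. raised to the 1/3 power.
Substitute y = (y/x)·x into the budget: x* = I/(p_x + p_y·(y/x)).
Numerically y/x = 0.768881, so x* = 116/(10 + 11·0.768881) = 6.2846 and y* = 0.768881·6.2846 = 4.8321.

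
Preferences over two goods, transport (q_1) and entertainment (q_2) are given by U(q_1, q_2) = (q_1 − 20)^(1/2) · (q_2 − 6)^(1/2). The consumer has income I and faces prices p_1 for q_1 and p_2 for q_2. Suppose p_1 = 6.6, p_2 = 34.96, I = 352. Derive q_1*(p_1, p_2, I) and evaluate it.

MRS = (q_2−6)/(q_1−20). Tangency with p_1/p_2 gives q_2−6 = (p_1/p_2)·(q_1−20).
Substituting into the budget: q_1* = 20 + 0.5·(I − 20·p_1 − 6·p_2)/p_1, and q_2* = 6 + 0.5·(…)/p_2.
Discretionary income = 352 − 20·6.6 − 6·34.96 = 10.24; q_1* = 20 + 0.5·10.24/6.6 = 20.7758.

q_1* = 20.7758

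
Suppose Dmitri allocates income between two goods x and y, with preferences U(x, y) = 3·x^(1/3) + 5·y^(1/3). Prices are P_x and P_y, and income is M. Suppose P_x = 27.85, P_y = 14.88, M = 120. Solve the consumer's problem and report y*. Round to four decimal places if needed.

y* = 6.0196

From the CES first-order condition, (3/5)·(y/x)^(2/3) = P_x/P_y.
Hence y/x = ((5/3)·P_x/P_y)^(1/(2/3)), i.e. raised to the 1.5 power.
Substitute y = (y/x)·x into the budget: x* = M/(P_x + P_y·(y/x)).
Numerically y/x = 5.509428, so x* = 120/(27.85 + 14.88·5.509428) = 1.0926 and y* = 5.509428·1.0926 = 6.0196.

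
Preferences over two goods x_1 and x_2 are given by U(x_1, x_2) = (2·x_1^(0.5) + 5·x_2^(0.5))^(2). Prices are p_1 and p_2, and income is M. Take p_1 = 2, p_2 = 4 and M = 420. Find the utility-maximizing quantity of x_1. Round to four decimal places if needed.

x_1* = 50.9091

Numerically x_2/x_1 = 1.5625, so x_1* = 420/(2 + 4·1.5625) = 50.9091.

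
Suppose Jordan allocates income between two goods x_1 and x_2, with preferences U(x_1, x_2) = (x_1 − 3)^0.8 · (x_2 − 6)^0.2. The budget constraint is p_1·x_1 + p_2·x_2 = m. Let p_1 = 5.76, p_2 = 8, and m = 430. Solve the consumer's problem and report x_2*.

MRS = 4·(x_2−6)/(x_1−3). Tangency with p_1/p_2 gives x_2−6 = (1/4)·(p_1/p_2)·(x_1−3).
Substituting into the budget: x_1* = 3 + 0.8·(m − 3·p_1 − 6·p_2)/p_1, and x_2* = 6 + 0.2·(…)/p_2.
Discretionary income = 430 − 3·5.76 − 6·8 = 364.72; x_2* = 6 + 0.2·364.72/8 = 15.118.

x_2* = 15.118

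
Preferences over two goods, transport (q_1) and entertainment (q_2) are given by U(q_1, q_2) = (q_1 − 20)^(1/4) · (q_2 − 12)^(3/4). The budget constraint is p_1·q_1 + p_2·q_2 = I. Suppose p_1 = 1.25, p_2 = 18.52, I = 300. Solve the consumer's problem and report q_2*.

MRS = (1/3)·(q_2−12)/(q_1−20). Tangency with p_1/p_2 gives q_2−12 = 3·(p_1/p_2)·(q_1−20).
Substituting into the budget: q_1* = 20 + 0.25·(I − 20·p_1 − 12·p_2)/p_1, and q_2* = 12 + 0.75·(…)/p_2.
Discretionary income = 300 − 20·1.25 − 12·18.52 = 52.76; q_2* = 12 + 0.75·52.76/18.52 = 14.1366.

q_2* = 14.1366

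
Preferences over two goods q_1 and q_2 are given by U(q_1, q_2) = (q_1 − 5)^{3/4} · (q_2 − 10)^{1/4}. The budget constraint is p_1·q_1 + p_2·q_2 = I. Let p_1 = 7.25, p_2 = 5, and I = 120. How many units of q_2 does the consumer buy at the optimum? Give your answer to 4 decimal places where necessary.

q_2* = 11.6875

Substituting into the budget: q_1* = 5 + 0.75·(I − 5·p_1 − 10·p_2)/p_1, and q_2* = 10 + 0.25·(…)/p_2.
Discretionary income = 120 − 5·7.25 − 10·5 = 33.75; q_2* = 10 + 0.25·33.75/5 = 11.6875.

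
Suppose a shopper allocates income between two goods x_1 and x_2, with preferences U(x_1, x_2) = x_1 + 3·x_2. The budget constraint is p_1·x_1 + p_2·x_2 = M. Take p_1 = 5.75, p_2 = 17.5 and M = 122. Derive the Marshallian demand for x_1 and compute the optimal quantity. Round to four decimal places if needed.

Linear utility — the consumer picks whichever good has higher MU/price: 1/5.75 = 0.1739 vs 3/17.5 = 0.1714.
x_1 gives more utility per dollar, so spend all income on x_1: x_1* = M/p_1, x_2* = 0.
Numerically: x_1* = 21.2174, x_2* = 0.

x_1* = 21.2174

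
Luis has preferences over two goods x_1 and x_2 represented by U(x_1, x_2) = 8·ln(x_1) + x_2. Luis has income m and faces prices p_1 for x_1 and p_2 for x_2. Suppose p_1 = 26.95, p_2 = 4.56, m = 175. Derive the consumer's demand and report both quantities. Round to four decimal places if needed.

MU_x_1 = 8/x_1, MU_x_2 = 1. Tangency: 8/x_1 = p_1/p_2.
So x_1*(p_1,p_2) = 8·p_2/p_1, independent of income; and x_2* = (m − 8·p_2)/p_2.
At the given prices: x_1* = 8·4.56/26.95 = 1.3536, and x_2* = 30.3772.

x_1* = 1.3536, x_2* = 30.3772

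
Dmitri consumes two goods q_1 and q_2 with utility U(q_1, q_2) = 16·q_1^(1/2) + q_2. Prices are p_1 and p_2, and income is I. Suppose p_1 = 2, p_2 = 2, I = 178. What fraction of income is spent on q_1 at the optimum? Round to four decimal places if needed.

share on q_1 = 0.7191

Set MRS = p_1/p_2: 8·q_1^(−1/2) = p_1/p_2.
Thus q_1* = (8·p_2/p_1)² — independent of I — with the rest of income spent on q_2.
Plugging in: q_1* = (8·2/2)² = 64, q_2* = 25.
Expenditure on q_1: 2·64 = 128; share = 0.7191.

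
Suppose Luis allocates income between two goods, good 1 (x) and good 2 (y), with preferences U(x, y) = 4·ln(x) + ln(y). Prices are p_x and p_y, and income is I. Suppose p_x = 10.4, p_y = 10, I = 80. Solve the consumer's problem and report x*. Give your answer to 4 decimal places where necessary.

The MRS is 4·y/x. Set MRS = p_x/p_y.
So 4·p_y·y = p_x·x; combined with the budget, a share 0.8 of income goes to x.
Demand: x*(p_x,p_y,I) = 0.8·I/p_x and y* = 0.2·I/p_y.
At p_x=10.4, p_y=10, I=80: x* = 0.8·80/10.4 = 6.1538.

x* = 6.1538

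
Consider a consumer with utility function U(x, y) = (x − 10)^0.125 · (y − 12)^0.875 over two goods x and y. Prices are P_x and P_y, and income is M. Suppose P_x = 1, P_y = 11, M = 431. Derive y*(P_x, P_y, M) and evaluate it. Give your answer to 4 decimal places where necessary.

y* = 34.9886

Let x' = x−10, y' = y−12. MRS = (1/7)·y'/x' = P_x/P_y.
After buying the subsistence bundle (10, 12), a share 0.125 of the remaining income goes to x: x* = 10 + 0.125·(M − 10P_x − 12P_y)/P_x.
Discretionary income = 431 − 10·1 − 12·11 = 289; y* = 12 + 0.875·289/11 = 34.9886.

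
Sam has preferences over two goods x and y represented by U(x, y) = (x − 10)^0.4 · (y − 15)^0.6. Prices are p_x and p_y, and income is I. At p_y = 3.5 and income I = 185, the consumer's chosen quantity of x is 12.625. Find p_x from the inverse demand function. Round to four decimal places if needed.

p_x = 8

Let x' = x−10, y' = y−15. MRS = (2/3)·y'/x' = p_x/p_y.
After buying the subsistence bundle (10, 15), a share 0.4 of the remaining income goes to x: x* = 10 + 0.4·(I − 10p_x − 15p_y)/p_x.
Set x* = 12.625 in the demand function and solve for p_x: p_x = 8.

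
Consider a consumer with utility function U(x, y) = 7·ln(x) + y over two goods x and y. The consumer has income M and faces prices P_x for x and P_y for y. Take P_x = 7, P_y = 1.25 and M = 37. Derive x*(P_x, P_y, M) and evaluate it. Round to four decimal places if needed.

Set MRS = P_x/P_y: (7/x)/1 = P_x/P_y.
So x*(P_x,P_y) = 7·P_y/P_x, independent of income; and y* = (M − 7·P_y)/P_y.
At the given prices: x* = 7·1.25/7 = 1.25.

x* = 1.25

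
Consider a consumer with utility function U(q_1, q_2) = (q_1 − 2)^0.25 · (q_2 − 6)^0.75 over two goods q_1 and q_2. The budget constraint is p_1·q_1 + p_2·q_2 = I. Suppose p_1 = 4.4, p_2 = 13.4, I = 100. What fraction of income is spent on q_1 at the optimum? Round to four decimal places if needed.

Let q_1' = q_1−2, q_2' = q_2−6. MRS = (1/3)·q_2'/q_1' = p_1/p_2.
After buying the subsistence bundle (2, 6), a share 0.25 of the remaining income goes to q_1: q_1* = 2 + 0.25·(I − 2p_1 − 6p_2)/p_1.
Discretionary income = 100 − 2·4.4 − 6·13.4 = 10.8; q_1* = 2 + 0.25·10.8/4.4 = 2.6136; q_2* = 6 + 0.75·10.8/13.4 = 6.6045.
Expenditure on q_1: 4.4·2.6136 = 11.5; share = 0.115.

share on q_1 = 0.115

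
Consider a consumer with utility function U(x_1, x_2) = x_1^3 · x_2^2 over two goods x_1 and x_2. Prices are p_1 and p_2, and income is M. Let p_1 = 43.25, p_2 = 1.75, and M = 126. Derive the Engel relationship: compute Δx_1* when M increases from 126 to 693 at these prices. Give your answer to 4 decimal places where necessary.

Tangency: MRS = (3/2)·x_2/x_1 = p_1/p_2.
Rearranging, p_2·x_2 = (2/3)·p_1·x_1. Substituting into the budget gives p_1·x_1·(1 + (2/3)) = M.
Demand: x_1*(p_1,p_2,M) = 0.6·M/p_1 and x_2* = 0.4·M/p_2.
At p_1=43.25, p_2=1.75, M=126: x_1* = 0.6·126/43.25 = 1.748.
At M' = 693: x_1* = 9.6139. Change: 9.6139 − 1.748 = 7.8659.

Δx_1* = 7.8659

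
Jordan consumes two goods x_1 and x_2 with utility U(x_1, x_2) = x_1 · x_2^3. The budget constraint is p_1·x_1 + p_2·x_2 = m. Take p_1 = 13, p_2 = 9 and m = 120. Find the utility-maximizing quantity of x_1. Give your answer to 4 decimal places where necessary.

x_1* = 2.3077

The MRS is (1/3)·x_2/x_1. Set MRS = p_1/p_2.
Rearranging, p_2·x_2 = 3·p_1·x_1. Substituting into the budget gives p_1·x_1·(1 + 3) = m.
Demand: x_1*(p_1,p_2,m) = 0.25·m/p_1 and x_2* = 0.75·m/p_2.
At p_1=13, p_2=9, m=120: x_1* = 0.25·120/13 = 2.3077.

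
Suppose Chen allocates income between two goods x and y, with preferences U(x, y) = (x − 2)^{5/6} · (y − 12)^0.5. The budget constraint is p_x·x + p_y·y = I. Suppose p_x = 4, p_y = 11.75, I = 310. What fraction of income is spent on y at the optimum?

This is Cobb-Douglas in (x−2, y−12): tangency gives 5/6·p_y·(y−12) = 0.5·p_x·(x−2).
Substituting into the budget: x* = 2 + 0.625·(I − 2·p_x − 12·p_y)/p_x, and y* = 12 + 0.375·(…)/p_y.
Discretionary income = 310 − 2·4 − 12·11.75 = 161; x* = 2 + 0.625·161/4 = 27.1562; y* = 12 + 0.375·161/11.75 = 17.1383.
Expenditure on y: 11.75·17.1383 = 201.375; share = 0.6496.

share on y = 0.6496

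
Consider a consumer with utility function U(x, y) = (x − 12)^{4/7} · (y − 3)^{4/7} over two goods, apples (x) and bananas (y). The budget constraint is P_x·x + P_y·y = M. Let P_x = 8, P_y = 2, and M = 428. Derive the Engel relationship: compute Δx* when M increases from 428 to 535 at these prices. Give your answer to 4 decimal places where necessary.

This is Cobb-Douglas in (x−12, y−3): tangency gives 4/7·P_y·(y−3) = 4/7·P_x·(x−12).
Substituting into the budget: x* = 12 + 0.5·(M − 12·P_x − 3·P_y)/P_x, and y* = 3 + 0.5·(…)/P_y.
Discretionary income = 428 − 12·8 − 3·2 = 326; x* = 12 + 0.5·326/8 = 32.375.
At M' = 535: x* = 39.0625. Change: 39.0625 − 32.375 = 6.6875.

Δx* = 6.6875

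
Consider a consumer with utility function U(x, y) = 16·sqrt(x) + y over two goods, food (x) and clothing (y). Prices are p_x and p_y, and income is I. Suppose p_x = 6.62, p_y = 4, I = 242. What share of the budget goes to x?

Set MRS = p_x/p_y: 8·x^(−1/2) = p_x/p_y.
Thus x* = (8·p_y/p_x)² — independent of I — with the rest of income spent on y.
Plugging in: x* = (8·4/6.62)² = 23.366, y* = 21.8293.
Expenditure on x: 6.62·23.366 = 154.6828; share = 0.6392.

share on x = 0.6392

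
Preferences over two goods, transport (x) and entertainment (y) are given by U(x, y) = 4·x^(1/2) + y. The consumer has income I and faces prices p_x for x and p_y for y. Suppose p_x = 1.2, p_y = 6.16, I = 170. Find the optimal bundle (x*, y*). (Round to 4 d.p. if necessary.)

Thus x* = (2·p_y/p_x)² — independent of I — with the rest of income spent on y.
Plugging in: x* = (2·6.16/1.2)² = 105.4044, y* = 7.0641.

x* = 105.4044, y* = 7.0641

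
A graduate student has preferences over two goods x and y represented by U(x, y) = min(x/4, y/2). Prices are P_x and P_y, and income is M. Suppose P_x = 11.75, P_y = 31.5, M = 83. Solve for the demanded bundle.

x* = 3.0182, y* = 1.5091

With perfect complements, no substitution: consume in ratio x:y = 4:2.
Budget: P_x·x + P_y·(1/2)·x = M, so (4·P_x + 2·P_y)·x = 4·M.
Demand: x*(P_x,P_y,M) = 4·M/(4·P_x + 2·P_y), y* = 2·M/(4·P_x + 2·P_y).
Here 4·11.75 + 2·31.5 = 110, giving x* = 3.0182 and y* = 1.5091.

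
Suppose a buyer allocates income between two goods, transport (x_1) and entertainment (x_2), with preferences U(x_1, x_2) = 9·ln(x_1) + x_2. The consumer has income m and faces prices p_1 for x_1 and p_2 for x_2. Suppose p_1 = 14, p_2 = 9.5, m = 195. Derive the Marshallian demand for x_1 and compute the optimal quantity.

Set MRS = p_1/p_2: (9/x_1)/1 = p_1/p_2.
So x_1*(p_1,p_2) = 9·p_2/p_1, independent of income; and x_2* = (m − 9·p_2)/p_2.
At the given prices: x_1* = 9·9.5/14 = 6.1071.

x_1* = 6.1071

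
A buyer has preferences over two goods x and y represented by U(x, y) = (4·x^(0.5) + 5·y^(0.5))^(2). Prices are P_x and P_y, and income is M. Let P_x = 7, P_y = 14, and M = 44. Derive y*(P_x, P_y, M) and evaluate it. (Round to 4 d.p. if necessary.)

y* = 1.3784

MRS = MU_x/MU_y = (4/5)·(y/x)^(0.5). Set equal to P_x/P_y.
Solve for the ratio: y/x = [(5/4)·P_x/P_y]^(2).
With the ratio pinned down, the budget gives x* = M/(P_x + P_y·(y/x)) and y* = (y/x)·x*.
Numerically y/x = 0.390625, so x* = 44/(7 + 14·0.390625) = 3.5288 and y* = 0.390625·3.5288 = 1.3784.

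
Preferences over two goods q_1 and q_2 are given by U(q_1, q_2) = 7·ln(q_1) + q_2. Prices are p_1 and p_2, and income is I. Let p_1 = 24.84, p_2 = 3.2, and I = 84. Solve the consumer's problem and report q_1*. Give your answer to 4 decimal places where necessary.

q_1* = 0.9018

MU_q_1 = 7/q_1, MU_q_2 = 1. Tangency: 7/q_1 = p_1/p_2.
So q_1*(p_1,p_2) = 7·p_2/p_1, independent of income; and q_2* = (I − 7·p_2)/p_2.
At the given prices: q_1* = 7·3.2/24.84 = 0.9018.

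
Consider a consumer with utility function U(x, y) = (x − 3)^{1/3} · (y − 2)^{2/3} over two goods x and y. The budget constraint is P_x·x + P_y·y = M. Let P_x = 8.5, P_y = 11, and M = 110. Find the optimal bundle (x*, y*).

x* = 5.451, y* = 5.7879

Let x' = x−3, y' = y−2. MRS = (1/2)·y'/x' = P_x/P_y.
After buying the subsistence bundle (3, 2), a share 1/3 of the remaining income goes to x: x* = 3 + 1/3·(M − 3P_x − 2P_y)/P_x.
Discretionary income = 110 − 3·8.5 − 2·11 = 62.5; x* = 3 + 1/3·62.5/8.5 = 5.451; y* = 2 + 2/3·62.5/11 = 5.7879.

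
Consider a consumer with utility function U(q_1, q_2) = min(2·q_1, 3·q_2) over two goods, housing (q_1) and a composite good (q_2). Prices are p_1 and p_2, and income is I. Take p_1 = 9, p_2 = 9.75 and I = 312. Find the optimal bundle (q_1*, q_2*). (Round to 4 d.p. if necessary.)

Demand: q_1*(p_1,p_2,I) = 3·I/(3·p_1 + 2·p_2), q_2* = 2·I/(3·p_1 + 2·p_2).
Here 3·9 + 2·9.75 = 46.5, giving q_1* = 20.129 and q_2* = 13.4194.

q_1* = 20.129, q_2* = 13.4194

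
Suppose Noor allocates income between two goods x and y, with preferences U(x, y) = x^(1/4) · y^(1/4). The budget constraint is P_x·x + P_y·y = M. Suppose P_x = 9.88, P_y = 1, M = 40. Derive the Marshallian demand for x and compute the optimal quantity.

x* = 2.0243

MU_x/MU_y = (0.25·y)/(0.25·x); tangency sets this equal to P_x/P_y.
So 0.25·P_y·y = 0.25·P_x·x; combined with the budget, a share 0.5 of income goes to x.
Demand: x*(P_x,P_y,M) = 0.5·M/P_x and y* = 0.5·M/P_y.
At P_x=9.88, P_y=1, M=40: x* = 0.5·40/9.88 = 2.0243.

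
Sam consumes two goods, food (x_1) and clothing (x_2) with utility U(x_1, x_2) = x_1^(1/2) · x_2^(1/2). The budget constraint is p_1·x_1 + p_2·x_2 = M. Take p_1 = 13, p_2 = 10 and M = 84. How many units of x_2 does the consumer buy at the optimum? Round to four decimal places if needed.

x_2* = 4.2

The MRS is x_2/x_1. Set MRS = p_1/p_2.
So 0.5·p_2·x_2 = 0.5·p_1·x_1; combined with the budget, a share 0.5 of income goes to x_1.
Demand: x_1*(p_1,p_2,M) = 0.5·M/p_1 and x_2* = 0.5·M/p_2.
At p_1=13, p_2=10, M=84: x_2* = 0.5·84/10 = 4.2.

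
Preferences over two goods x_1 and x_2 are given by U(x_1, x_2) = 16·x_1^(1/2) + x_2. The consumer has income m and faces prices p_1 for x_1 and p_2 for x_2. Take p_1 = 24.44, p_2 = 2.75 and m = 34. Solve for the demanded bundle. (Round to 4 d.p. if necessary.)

Utility is quasi-linear in x_2; the FOC for x_1 is 8/√x_1 = p_1/p_2.
Thus x_1* = (8·p_2/p_1)² — independent of m — with the rest of income spent on x_2.
Plugging in: x_1* = (8·2.75/24.44)² = 0.8103, x_2* = 5.1623.

x_1* = 0.8103, x_2* = 5.1623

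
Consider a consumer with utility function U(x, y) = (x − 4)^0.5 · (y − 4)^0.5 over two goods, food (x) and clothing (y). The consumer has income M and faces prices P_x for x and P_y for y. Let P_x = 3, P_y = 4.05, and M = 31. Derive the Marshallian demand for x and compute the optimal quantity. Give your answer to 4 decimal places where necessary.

x* = 4.4667

This is Cobb-Douglas in (x−4, y−4): tangency gives 0.5·P_y·(y−4) = 0.5·P_x·(x−4).
After buying the subsistence bundle (4, 4), a share 0.5 of the remaining income goes to x: x* = 4 + 0.5·(M − 4P_x − 4P_y)/P_x.
Discretionary income = 31 − 4·3 − 4·4.05 = 2.8; x* = 4 + 0.5·2.8/3 = 4.4667.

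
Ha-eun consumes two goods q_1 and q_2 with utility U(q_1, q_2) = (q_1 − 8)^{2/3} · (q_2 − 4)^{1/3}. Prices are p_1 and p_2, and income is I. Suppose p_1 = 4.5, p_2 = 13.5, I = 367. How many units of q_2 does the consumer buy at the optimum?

q_2* = 10.8395

Let q_1' = q_1−8, q_2' = q_2−4. MRS = 2·q_2'/q_1' = p_1/p_2.
After buying the subsistence bundle (8, 4), a share 2/3 of the remaining income goes to q_1: q_1* = 8 + 2/3·(I − 8p_1 − 4p_2)/p_1.
Discretionary income = 367 − 8·4.5 − 4·13.5 = 277; q_2* = 4 + 1/3·277/13.5 = 10.8395.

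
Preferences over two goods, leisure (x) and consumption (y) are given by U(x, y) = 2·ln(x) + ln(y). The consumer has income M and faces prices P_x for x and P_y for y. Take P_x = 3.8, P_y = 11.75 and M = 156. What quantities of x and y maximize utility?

Tangency: MRS = 2·y/x = P_x/P_y.
So 2·P_y·y = P_x·x; combined with the budget, a share 2/3 of income goes to x.
Demand: x*(P_x,P_y,M) = 2/3·M/P_x and y* = 1/3·M/P_y.
At P_x=3.8, P_y=11.75, M=156: x* = 2/3·156/3.8 = 27.3684, y* = 4.4255.

x* = 27.3684, y* = 4.4255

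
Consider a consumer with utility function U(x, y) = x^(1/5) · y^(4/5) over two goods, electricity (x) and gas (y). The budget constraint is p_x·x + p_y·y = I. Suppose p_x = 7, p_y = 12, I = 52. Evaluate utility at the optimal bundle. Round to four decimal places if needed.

V = 2.9263

Tangency: MRS = (1/4)·y/x = p_x/p_y.
So 0.2·p_y·y = 0.8·p_x·x; combined with the budget, a share 0.2 of income goes to x.
Demand: x*(p_x,p_y,I) = 0.2·I/p_x and y* = 0.8·I/p_y.
At p_x=7, p_y=12, I=52: x* = 0.2·52/7 = 1.4857, y* = 3.4667.
Utility at the optimum: U(1.4857, 3.4667) = 2.9263.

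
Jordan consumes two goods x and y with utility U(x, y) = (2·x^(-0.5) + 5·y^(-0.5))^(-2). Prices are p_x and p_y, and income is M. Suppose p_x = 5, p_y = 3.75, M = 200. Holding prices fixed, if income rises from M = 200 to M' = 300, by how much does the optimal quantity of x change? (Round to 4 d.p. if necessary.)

Δx* = 7.4806

MRS = MU_x/MU_y = (2/5)·(y/x)^(1.5). Set equal to p_x/p_y.
Hence y/x = ((5/2)·p_x/p_y)^(1/(1.5)), i.e. raised to the 2/3 power.
With the ratio pinned down, the budget gives x* = M/(p_x + p_y·(y/x)) and y* = (y/x)·x*.
Numerically y/x = 2.231443, so x* = 200/(5 + 3.75·2.231443) = 14.9612.
At M' = 300: x* = 22.4418. Change: 22.4418 − 14.9612 = 7.4806.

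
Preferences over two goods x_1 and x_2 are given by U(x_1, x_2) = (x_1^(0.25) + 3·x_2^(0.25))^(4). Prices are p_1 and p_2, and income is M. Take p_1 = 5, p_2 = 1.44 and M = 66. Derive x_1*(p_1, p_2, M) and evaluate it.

MRS = MU_x_1/MU_x_2 = (1/3)·(x_2/x_1)^(0.75). Set equal to p_1/p_2.
Solve for the ratio: x_2/x_1 = [3·p_1/p_2]^(4/3).
Substitute x_2 = (x_2/x_1)·x_1 into the budget: x_1* = M/(p_1 + p_2·(x_2/x_1)).
Numerically x_2/x_1 = 22.749491, so x_1* = 66/(5 + 1.44·22.749491) = 1.7479.

x_1* = 1.7479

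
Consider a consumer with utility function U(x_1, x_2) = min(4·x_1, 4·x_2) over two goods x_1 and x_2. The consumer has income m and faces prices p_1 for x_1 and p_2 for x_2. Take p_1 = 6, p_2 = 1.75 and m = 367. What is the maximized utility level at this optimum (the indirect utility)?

V = 189.4194

Leontief preferences: the optimum is at the kink where x_1/4 = x_2/4, i.e. x_2 = x_1.
Budget: p_1·x_1 + p_2·x_1 = m, so (4·p_1 + 4·p_2)·x_1 = 4·m.
Demand: x_1*(p_1,p_2,m) = 4·m/(4·p_1 + 4·p_2), x_2* = 4·m/(4·p_1 + 4·p_2).
Here 4·6 + 4·1.75 = 31, giving x_1* = 47.3548 and x_2* = 47.3548.
Utility at the optimum: U(47.3548, 47.3548) = 189.4194.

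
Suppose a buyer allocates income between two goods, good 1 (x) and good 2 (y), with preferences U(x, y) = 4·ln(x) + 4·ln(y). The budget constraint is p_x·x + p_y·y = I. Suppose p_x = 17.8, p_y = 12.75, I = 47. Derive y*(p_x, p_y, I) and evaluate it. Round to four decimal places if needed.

y* = 1.8431

Tangency: MRS = y/x = p_x/p_y.
So 4·p_y·y = 4·p_x·x; combined with the budget, a share 0.5 of income goes to x.
Demand: x*(p_x,p_y,I) = 0.5·I/p_x and y* = 0.5·I/p_y.
At p_x=17.8, p_y=12.75, I=47: y* = 0.5·47/12.75 = 1.8431.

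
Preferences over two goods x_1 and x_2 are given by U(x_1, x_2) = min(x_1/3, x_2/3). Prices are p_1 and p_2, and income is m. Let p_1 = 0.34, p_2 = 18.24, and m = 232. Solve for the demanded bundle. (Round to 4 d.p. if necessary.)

x_1* = 12.4865, x_2* = 12.4865

With perfect complements, no substitution: consume in ratio x_1:x_2 = 3:3.
Budget: p_1·x_1 + p_2·x_1 = m, so (3·p_1 + 3·p_2)·x_1 = 3·m.
Demand: x_1*(p_1,p_2,m) = 3·m/(3·p_1 + 3·p_2), x_2* = 3·m/(3·p_1 + 3·p_2).
Here 3·0.34 + 3·18.24 = 55.74, giving x_1* = 12.4865 and x_2* = 12.4865.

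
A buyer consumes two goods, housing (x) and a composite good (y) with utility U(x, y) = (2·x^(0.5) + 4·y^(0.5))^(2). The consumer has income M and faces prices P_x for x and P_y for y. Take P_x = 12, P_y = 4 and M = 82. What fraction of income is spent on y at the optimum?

share on y = 0.9231

MU_x ∝ 2·x^(-0.5), MU_y ∝ 4·y^(-0.5), so MRS = (1/2)·(y/x)^(0.5) = P_x/P_y.
Hence y/x = (2·P_x/P_y)^(1/(0.5)), i.e. raised to the 2 power.
Substitute y = (y/x)·x into the budget: x* = M/(P_x + P_y·(y/x)).
Numerically y/x = 36, so x* = 82/(12 + 4·36) = 0.5256 and y* = 36·0.5256 = 18.9231.
Expenditure on y: 4·18.9231 = 75.6923; share = 0.9231.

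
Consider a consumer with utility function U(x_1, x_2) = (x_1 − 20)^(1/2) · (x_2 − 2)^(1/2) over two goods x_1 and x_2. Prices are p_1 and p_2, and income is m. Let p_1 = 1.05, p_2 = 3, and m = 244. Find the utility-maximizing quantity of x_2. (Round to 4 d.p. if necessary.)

This is Cobb-Douglas in (x_1−20, x_2−2): tangency gives 0.5·p_2·(x_2−2) = 0.5·p_1·(x_1−20).
After buying the subsistence bundle (20, 2), a share 0.5 of the remaining income goes to x_1: x_1* = 20 + 0.5·(m − 20p_1 − 2p_2)/p_1.
Discretionary income = 244 − 20·1.05 − 2·3 = 217; x_2* = 2 + 0.5·217/3 = 38.1667.

x_2* = 38.1667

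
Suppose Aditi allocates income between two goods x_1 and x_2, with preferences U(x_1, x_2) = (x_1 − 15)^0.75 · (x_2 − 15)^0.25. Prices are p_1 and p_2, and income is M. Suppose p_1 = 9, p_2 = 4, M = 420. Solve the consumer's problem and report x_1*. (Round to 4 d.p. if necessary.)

Let x_1' = x_1−15, x_2' = x_2−15. MRS = 3·x_2'/x_1' = p_1/p_2.
After buying the subsistence bundle (15, 15), a share 0.75 of the remaining income goes to x_1: x_1* = 15 + 0.75·(M − 15p_1 − 15p_2)/p_1.
Discretionary income = 420 − 15·9 − 15·4 = 225; x_1* = 15 + 0.75·225/9 = 33.75.

x_1* = 33.75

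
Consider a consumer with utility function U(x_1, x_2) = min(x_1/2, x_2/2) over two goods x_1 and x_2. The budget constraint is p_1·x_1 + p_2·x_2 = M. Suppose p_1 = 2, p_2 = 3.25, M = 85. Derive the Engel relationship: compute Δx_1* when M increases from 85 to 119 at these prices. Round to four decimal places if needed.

Δx_1* = 6.4762

With perfect complements, no substitution: consume in ratio x_1:x_2 = 2:2.
Budget: p_1·x_1 + p_2·x_1 = M, so (2·p_1 + 2·p_2)·x_1 = 2·M.
Demand: x_1*(p_1,p_2,M) = 2·M/(2·p_1 + 2·p_2), x_2* = 2·M/(2·p_1 + 2·p_2).
Here 2·2 + 2·3.25 = 10.5, giving x_1* = 16.1905.
At M' = 119: x_1* = 22.6667. Change: 22.6667 − 16.1905 = 6.4762.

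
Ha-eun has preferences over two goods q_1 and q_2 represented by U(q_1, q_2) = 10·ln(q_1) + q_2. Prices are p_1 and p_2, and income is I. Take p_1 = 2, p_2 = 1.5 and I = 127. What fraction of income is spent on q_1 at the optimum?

share on q_1 = 0.1181

So q_1*(p_1,p_2) = 10·p_2/p_1, independent of income; and q_2* = (I − 10·p_2)/p_2.
At the given prices: q_1* = 10·1.5/2 = 7.5, and q_2* = 74.6667.
Expenditure on q_1: 2·7.5 = 15; share = 0.1181.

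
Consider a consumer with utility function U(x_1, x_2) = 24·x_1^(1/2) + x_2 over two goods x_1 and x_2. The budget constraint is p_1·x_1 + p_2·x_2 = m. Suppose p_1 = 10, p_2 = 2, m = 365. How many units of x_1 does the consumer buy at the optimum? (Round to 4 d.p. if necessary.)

x_1* = 5.76

Set MRS = p_1/p_2: 12·x_1^(−1/2) = p_1/p_2.
Solve: √x_1 = 12·p_2/p_1, so x_1*(p_1,p_2) = (12·p_2/p_1)², and x_2* = (m − p_1·x_1*)/p_2.
Plugging in: x_1* = (12·2/10)² = 5.76.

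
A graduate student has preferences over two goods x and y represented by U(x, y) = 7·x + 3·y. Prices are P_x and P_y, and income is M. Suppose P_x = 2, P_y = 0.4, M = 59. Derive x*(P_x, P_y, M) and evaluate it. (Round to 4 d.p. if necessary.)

Perfect substitutes: compare marginal utility per dollar. 7/P_x vs 3/P_y → 3.5 vs 7.5.
y gives more utility per dollar, so spend all income on y: y* = M/P_y, x* = 0.
Numerically: x* = 0, y* = 147.5.

x* = 0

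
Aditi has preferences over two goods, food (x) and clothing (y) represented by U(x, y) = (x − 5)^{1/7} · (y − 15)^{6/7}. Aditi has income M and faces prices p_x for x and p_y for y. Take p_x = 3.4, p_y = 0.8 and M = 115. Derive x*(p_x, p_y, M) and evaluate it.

MRS = (1/6)·(y−15)/(x−5). Tangency with p_x/p_y gives y−15 = 6·(p_x/p_y)·(x−5).
Substituting into the budget: x* = 5 + 1/7·(M − 5·p_x − 15·p_y)/p_x, and y* = 15 + 6/7·(…)/p_y.
Discretionary income = 115 − 5·3.4 − 15·0.8 = 86; x* = 5 + 1/7·86/3.4 = 8.6134.

x* = 8.6134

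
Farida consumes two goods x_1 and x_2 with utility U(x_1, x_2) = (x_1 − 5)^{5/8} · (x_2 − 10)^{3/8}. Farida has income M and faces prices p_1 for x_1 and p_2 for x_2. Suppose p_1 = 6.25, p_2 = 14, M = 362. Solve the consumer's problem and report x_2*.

This is Cobb-Douglas in (x_1−5, x_2−10): tangency gives 0.625·p_2·(x_2−10) = 0.375·p_1·(x_1−5).
Substituting into the budget: x_1* = 5 + 0.625·(M − 5·p_1 − 10·p_2)/p_1, and x_2* = 10 + 0.375·(…)/p_2.
Discretionary income = 362 − 5·6.25 − 10·14 = 190.75; x_2* = 10 + 0.375·190.75/14 = 15.1094.

x_2* = 15.1094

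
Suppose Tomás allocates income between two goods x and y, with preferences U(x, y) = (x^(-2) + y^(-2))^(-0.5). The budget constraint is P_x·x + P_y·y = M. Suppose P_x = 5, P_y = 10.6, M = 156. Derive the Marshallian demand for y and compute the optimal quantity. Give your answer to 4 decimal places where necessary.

MRS = MU_x/MU_y = (y/x)^(3). Set equal to P_x/P_y.
Hence y/x = (P_x/P_y)^(1/(3)), i.e. raised to the 1/3 power.
Substitute y = (y/x)·x into the budget: x* = M/(P_x + P_y·(y/x)).
Numerically y/x = 0.778433, so x* = 156/(5 + 10.6·0.778433) = 11.7723 and y* = 0.778433·11.7723 = 9.164.

y* = 9.164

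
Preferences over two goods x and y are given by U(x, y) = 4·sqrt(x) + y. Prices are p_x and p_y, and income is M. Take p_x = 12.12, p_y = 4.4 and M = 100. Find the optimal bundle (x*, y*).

x* = 0.5272, y* = 21.2751

MU_x = 2/√x, MU_y = 1. Tangency: 2/√x = p_x/p_y.
Solve: √x = 2·p_y/p_x, so x*(p_x,p_y) = (2·p_y/p_x)², and y* = (M − p_x·x*)/p_y.
Plugging in: x* = (2·4.4/12.12)² = 0.5272, y* = 21.2751.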